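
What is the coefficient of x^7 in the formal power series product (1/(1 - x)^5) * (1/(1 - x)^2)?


Combine the factors: (1/(1 - x)^5) * (1/(1 - x)^2) = 1/(1 - x)^7.
Then use 1/(1 - x)^r = sum_{k>=0} C(k + r - 1, r - 1) x^k with r = 7 and k = 7:
C(13, 6) = 1716.

1716


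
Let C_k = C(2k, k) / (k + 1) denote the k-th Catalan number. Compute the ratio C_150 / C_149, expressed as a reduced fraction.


Using C_k = (2k)! / (k! (k+1)!), the ratio C_{k+1}/C_k simplifies to
C_{k+1}/C_k = [(2k+2)! / ((k+1)! (k+2)!)] * [k! (k+1)! / (2k)!]
 = (2k+2)(2k+1) / ((k+1)(k+2)) = 2(2k+1) / (k+2).
For k = 149: 2(2*149 + 1) / (149 + 2) = 598/151 = 598/151.

598/151


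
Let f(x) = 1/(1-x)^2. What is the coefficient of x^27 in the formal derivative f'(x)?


Differentiate: d/dx [ 1/(1-x)^r ] = r / (1-x)^(r+1).
Here r = 2, so f'(x) = 2 / (1-x)^3.
The expansion of 1/(1-x)^(r+1) has coefficient of x^n equal to C(n+r, r).
So the coefficient of x^27 in f'(x) is
2 * C(29, 2) = 2 * 406 = 812

812


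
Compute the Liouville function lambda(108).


The Liouville function is lambda(k) = (-1)^Omega(k), where Omega(k) counts the prime factors of k with multiplicity.
Factoring: 108 = 2 * 2 * 3 * 3 * 3, so Omega(108) = 5.
lambda(108) = (-1)^5 = -1.

-1


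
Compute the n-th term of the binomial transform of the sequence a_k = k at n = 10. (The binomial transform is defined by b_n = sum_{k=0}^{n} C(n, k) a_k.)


With a_k = k, b_n = sum_{k=0}^{n} C(n, k) k. Using k * C(n, k) = n * C(n-1, k-1) gives b_n = n * sum_{k>=1} C(n-1, k-1) = n * 2^(n-1).
For n = 10: 10 * 2^9 = 10 * 512 = 5120.

5120


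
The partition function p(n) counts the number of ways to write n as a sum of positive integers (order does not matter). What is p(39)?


Using the generating function prod_{k>=1} 1/(1-x^k), we compute p(39).
By dynamic programming over parts 1 through 39:
p(39) = 31185

31185


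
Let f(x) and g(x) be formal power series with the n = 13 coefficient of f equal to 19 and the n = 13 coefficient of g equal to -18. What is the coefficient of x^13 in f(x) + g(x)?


Addition of formal power series is termwise.
The coefficient of x^13 in f + g = 19 + -18
= 1

1


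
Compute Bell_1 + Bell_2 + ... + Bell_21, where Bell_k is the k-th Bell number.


Recall Bell_k counts set partitions of a k-set (with Bell_0 = 1 by convention).
Bell_1 through Bell_21: 1, 2, 5, 15, 52, 203, 877, 4140, 21147, 115975, 678570, 4213597, 27644437, 190899322, 1382958545, 10480142147, 82864869804, 682076806159, 5832742205057, 51724158235372, 474869816156751
Sum = 1 + 2 + 5 + 15 + 52 + 203 + 877 + 4140 + 21147 + 115975 + 678570 + 4213597 + 27644437 + 190899322 + 1382958545 + 10480142147 + 82864869804 + 682076806159 + 5832742205057 + 51724158235372 + 474869816156751 = 533203744952178.

533203744952178


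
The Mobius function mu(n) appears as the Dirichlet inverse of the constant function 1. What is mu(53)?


53 = 53 (all distinct primes).
mu(53) = (-1)^1 = -1

-1


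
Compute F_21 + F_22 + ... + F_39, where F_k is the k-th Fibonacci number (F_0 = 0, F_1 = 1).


Use the identity sum_{k=0}^{N} F_k = F_{N+2} - 1 (which follows from F_{k+2} - F_{k+1} = F_k). Then
sum_{k=21}^{39} F_k = (F_{41} - 1) - (F_{22} - 1) = F_{41} - F_{22}.
Computing: F_{41} = 165580141, F_{22} = 17711, so
Sum = 165580141 - 17711 = 165562430.

165562430


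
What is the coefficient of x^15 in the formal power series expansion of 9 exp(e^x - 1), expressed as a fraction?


exp(e^x - 1) is the exponential generating function for the Bell numbers Bell_k: exp(e^x - 1) = sum_{k>=0} Bell_k x^k / k!.
So the coefficient of x^15 in 9 exp(e^x - 1) is 9 Bell_15 / 15!.
Computing: Bell_15 = 1382958545 and 15! = 1307674368000, giving
9 * 1382958545/1307674368000 = 276591709/29059430400.

276591709/29059430400


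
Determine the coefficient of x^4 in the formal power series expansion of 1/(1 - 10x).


The geometric series identity gives 1/(1 - c x) = sum_{k>=0} c^k x^k, so the coefficient of x^k is c^k.
Here c = 10 and k = 4.
Computing: 10^4 = 10000

10000


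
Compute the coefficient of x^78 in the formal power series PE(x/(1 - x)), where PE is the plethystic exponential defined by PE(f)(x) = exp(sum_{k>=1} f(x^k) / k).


For f(x) = x/(1 - x) we have
sum_{k>=1} f(x^k) / k = sum_{k>=1} (1/k) * x^k / (1 - x^k) = sum_{k, m >= 1} x^(k m) / k,
which after exponentiating simplifies to
PE(x/(1 - x)) = prod_{k>=1} 1 / (1 - x^k).
This is the generating function for the partition function p(n), so the coefficient of x^78 is p(78).
Computing p(78) by dynamic programming over parts 1, 2, ..., 78: p(78) = 12132164.

12132164


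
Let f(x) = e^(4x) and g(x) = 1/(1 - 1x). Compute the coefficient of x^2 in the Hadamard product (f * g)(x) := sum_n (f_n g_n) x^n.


Expanding: f_k = 4^k/k! (from e^(4x)) and g_k = 1^k (from 1/(1 - 1x)). So the Hadamard coefficient (f * g)_k = 4^k 1^k / k! = (4)^k / k!.
For k = 2: 4^2/2! = 16/2 = 8.

8


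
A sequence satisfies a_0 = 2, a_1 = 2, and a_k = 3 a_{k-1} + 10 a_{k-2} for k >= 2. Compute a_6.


The characteristic equation is t^2 - 3 t - 10 = 0, with roots r_1 = 5 and r_2 = -2 (so c_1 = r_1 + r_2, c_2 = -r_1 r_2 as required).
One can use the closed form a_n = A r_1^n + B r_2^n, but direct iteration is more reliable:
a_0 = 2, a_1 = 2, a_2 = 26, a_3 = 98, a_4 = 554, a_5 = 2642, a_6 = 13466.
So a_6 = 13466.

13466


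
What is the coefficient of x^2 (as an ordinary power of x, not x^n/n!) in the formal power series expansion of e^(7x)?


The exponential series is e^y = sum_{k>=0} y^k / k!. Substituting y = 7x gives
e^(7x) = sum_{k>=0} 7^k x^k / k!.
So the coefficient of x^n is a^n/n! with a = 7, n = 2:
7^2 / 2! = 49/2 = 49/2

49/2


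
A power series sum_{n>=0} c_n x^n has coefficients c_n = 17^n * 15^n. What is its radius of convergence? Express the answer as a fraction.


By the root test (Cauchy-Hadamard), the radius is R = 1 / limsup_n |c_n|^(1/n).
Here |c_n|^(1/n) = (17^n * 15^n)^(1/n) = 17 * 15 = 255 for all n.
So R = 1/255 = 1/255.

1/255


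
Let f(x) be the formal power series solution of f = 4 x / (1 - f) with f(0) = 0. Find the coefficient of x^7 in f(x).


Apply Lagrange inversion: f = 4 x * phi(f) with phi(t) = 1/(1 - t), so
[x^n] f = 4^n * (1/n) [t^(n-1)] phi(t)^n = 4^n * (1/n) [t^(n-1)] (1 - t)^(-n) = 4^n * (1/n) C(2n - 2, n - 1) = 4^n * C_{n-1}.
For n = 7: C_6 = C(12, 6) / 7 = 924/7 = 132.
With the 4^7 = 16384 factor, the coefficient is 16384 * 132 = 2162688.

2162688


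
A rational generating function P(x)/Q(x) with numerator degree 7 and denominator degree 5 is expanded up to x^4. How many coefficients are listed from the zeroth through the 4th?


Expanding up to x^4 gives the coefficients for x^0, x^1, ..., x^4.
That is 4 + 1 = 5 coefficients in total.

5


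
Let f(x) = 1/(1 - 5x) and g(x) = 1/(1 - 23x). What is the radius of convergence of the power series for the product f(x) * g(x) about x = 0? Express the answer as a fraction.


The radius of 1/(1 - 5x) is 1/5 (nearest singularity at x = 1/5), and the radius of 1/(1 - 23x) is 1/23.
The product f(x)*g(x) = 1/((1 - 5x)(1 - 23x)) has singularities at both 1/5 and 1/23, so its radius of convergence is the distance to the nearest one:
min(1/5, 1/23) = 1/23.

1/23


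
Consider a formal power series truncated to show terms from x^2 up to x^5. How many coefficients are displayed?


From x^2 to x^5 inclusive, the count is 5 - 2 + 1 = 4.

4


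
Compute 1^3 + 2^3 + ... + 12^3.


This power sum has a closed form given by Faulhaber's formula
sum_{k=1}^{m} k^p = (1 / (p + 1)) * sum_{j=0}^{p} C(p + 1, j) B_j m^(p + 1 - j),
but for small m direct computation is fastest:
1 + 8 + 27 + 64 + 125 + 216 + 343 + 512 + 729 + 1000 + 1331 + 1728 = 6084.

6084


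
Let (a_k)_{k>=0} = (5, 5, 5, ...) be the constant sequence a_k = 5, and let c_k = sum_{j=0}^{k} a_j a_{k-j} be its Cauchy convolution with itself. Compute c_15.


Since a_j = 5 for all j >= 0, the convolution sum becomes
c_k = sum_{j=0}^{k} 5 * 5 = 25 * (k + 1).
Equivalently, the generating function of (a_k) is 5/(1 - x) and its square is 25/(1 - x)^2 = sum_{k>=0} 25(k + 1) x^k.
For k = 15: 25 * 16 = 400.

400


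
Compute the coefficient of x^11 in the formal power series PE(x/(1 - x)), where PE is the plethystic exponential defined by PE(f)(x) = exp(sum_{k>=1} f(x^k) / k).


For f(x) = x/(1 - x) we have
sum_{k>=1} f(x^k) / k = sum_{k>=1} (1/k) * x^k / (1 - x^k) = sum_{k, m >= 1} x^(k m) / k,
which after exponentiating simplifies to
PE(x/(1 - x)) = prod_{k>=1} 1 / (1 - x^k).
This is the generating function for the partition function p(n), so the coefficient of x^11 is p(11).
Computing p(11) by dynamic programming over parts 1, 2, ..., 11: p(11) = 56.

56


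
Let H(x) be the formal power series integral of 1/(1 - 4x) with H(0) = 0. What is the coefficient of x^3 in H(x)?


1/(1 - 4x) = sum_{k>=0} 4^k x^k. Integrating termwise with H(0) = 0:
H(x) = sum_{k>=0} 4^k x^(k+1) / (k+1) = sum_{m>=1} 4^(m-1) x^m / m.
For m = 3: 4^2/3 = 16/3 = 16/3.

16/3


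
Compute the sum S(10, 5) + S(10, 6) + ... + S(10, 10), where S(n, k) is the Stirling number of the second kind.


By definition, S(n, k) counts partitions of an n-set into exactly k nonempty blocks.
Computing row n = 10 for k = 5..10:
S(10, k): 42525, 22827, 5880, 750, 45, 1
Sum = 72028.

72028


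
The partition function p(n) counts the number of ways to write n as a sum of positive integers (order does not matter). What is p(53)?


Using the generating function prod_{k>=1} 1/(1-x^k), we compute p(53).
By dynamic programming over parts 1 through 53:
p(53) = 329931

329931


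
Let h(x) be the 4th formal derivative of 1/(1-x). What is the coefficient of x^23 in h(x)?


Differentiating 4 times: d^4/dx^4 [1/(1-x)] = 4!/(1-x)^5.
The expansion 1/(1-x)^5 = sum_{k>=0} C(k+4, 4) x^k, so the coefficient of x^n in 4!/(1-x)^5 is 4! * C(n+4, 4).
For n = 23: 24 * C(27, 4) = 24 * 17550 = 421200

421200


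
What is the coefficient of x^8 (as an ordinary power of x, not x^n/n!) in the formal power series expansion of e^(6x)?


The exponential series is e^y = sum_{k>=0} y^k / k!. Substituting y = 6x gives
e^(6x) = sum_{k>=0} 6^k x^k / k!.
So the coefficient of x^n is a^n/n! with a = 6, n = 8:
6^8 / 8! = 1679616/40320 = 1458/35

1458/35


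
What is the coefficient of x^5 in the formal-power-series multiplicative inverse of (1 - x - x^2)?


Let the inverse be f(x) = sum_{k>=0} a_k x^k. From f(x) * (1 - x - x^2) = 1 and matching coefficients:
 x^0: a_0 = 1.
 x^1: a_1 - a_0 = 0, so a_1 = 1.
 x^k (k >= 2): a_k - a_{k-1} - a_{k-2} = 0, i.e. a_k = a_{k-1} + a_{k-2}.
This is the Fibonacci-type recurrence shifted so that a_0 = a_1 = 1.
Iterating: a_0=1, a_1=1, a_2=2, a_3=3, a_4=5, a_5=8
a_5 = 8.

8


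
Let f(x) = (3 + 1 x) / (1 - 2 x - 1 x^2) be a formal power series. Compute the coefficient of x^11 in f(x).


Write f(x) = sum_{k>=0} a_k x^k. Multiplying both sides by 1 - 2 x - 1 x^2 gives
(1 - 2 x - 1 x^2) sum_{k>=0} a_k x^k = 3 + 1 x.
Matching coefficients:
 x^0: a_0 = 3
 x^1: a_1 - 2 a_0 = 1  =>  a_1 = 2*3 + 1 = 7
 x^k (k >= 2): a_k = 2 a_{k-1} + 1 a_{k-2}.
Iterating: a_2 = 17, a_3 = 41, a_4 = 99, a_5 = 239, a_6 = 577, a_7 = 1393, a_8 = 3363, a_9 = 8119, a_10 = 19601, a_11 = 47321.
So the coefficient of x^11 is 47321.

47321


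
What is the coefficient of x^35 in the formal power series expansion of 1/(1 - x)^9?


The negative binomial / multiset identity is
1/(1 - x)^r = sum_{k>=0} C(k + r - 1, r - 1) x^k.
Here r = 9 and k = 35, so the coefficient is
C(35 + 8, 8) = C(43, 8)
= 145008513

145008513


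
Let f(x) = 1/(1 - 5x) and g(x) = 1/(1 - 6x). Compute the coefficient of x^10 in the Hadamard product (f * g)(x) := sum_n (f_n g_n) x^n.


f has coefficients f_k = 5^k and g has coefficients g_k = 6^k, so the Hadamard product has coefficient (f*g)_k = 5^k * 6^k = 30^k.
For k = 10: 30^10 = 590490000000000.

590490000000000


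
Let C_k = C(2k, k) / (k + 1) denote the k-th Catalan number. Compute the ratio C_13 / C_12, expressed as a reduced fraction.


Using C_k = (2k)! / (k! (k+1)!), the ratio C_{k+1}/C_k simplifies to
C_{k+1}/C_k = [(2k+2)! / ((k+1)! (k+2)!)] * [k! (k+1)! / (2k)!]
 = (2k+2)(2k+1) / ((k+1)(k+2)) = 2(2k+1) / (k+2).
For k = 12: 2(2*12 + 1) / (12 + 2) = 50/14 = 25/7.

25/7


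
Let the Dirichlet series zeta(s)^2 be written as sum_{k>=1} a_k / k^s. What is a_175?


The Dirichlet convolution of the constant function 1 with itself gives (1 * 1)(k) = sum_{d | k} 1 = d(k), the number of positive divisors of k.
Since zeta(s) = sum_{k>=1} 1/k^s, we have zeta(s)^2 = sum_{k>=1} d(k)/k^s, so a_k = d(k).
For k = 175: the divisors are 1, 5, 7, 25, 35, 175.
Count = 6.

6


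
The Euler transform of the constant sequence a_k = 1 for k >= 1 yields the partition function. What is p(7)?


The Euler transform converts the sequence a_k = 1 into the number of integer partitions.
Using the recurrence or dynamic programming:
p(7) = 15

15


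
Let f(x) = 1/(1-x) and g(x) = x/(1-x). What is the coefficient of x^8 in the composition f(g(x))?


First simplify the composition: f(g(x)) = 1/(1 - x/(1-x)) = (1-x)/((1-x) - x) = (1-x)/(1-2x).
Now extract the coefficient. Write (1-x)/(1-2x) = 1/(1-2x) - x/(1-2x).
The coefficient of x^n in 1/(1-2x) is 2^n, and in x/(1-2x) is 2^(n-1) (for n >= 1).
So the coefficient of x^8 is 2^8 - 2^7 = 256 - 128 = 128.

128


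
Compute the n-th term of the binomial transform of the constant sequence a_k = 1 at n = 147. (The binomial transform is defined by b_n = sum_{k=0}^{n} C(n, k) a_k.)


With a_k = 1 for all k, b_n = sum_{k=0}^{n} C(n, k) = 2^n by the binomial theorem.
For n = 147: 2^147 = 178405961588244985132285746181186892047843328.

178405961588244985132285746181186892047843328


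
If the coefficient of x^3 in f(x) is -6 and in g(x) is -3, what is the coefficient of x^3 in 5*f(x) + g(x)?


Scalar multiplication scales coefficients: 5 * -6 = -30.
Then add the g coefficient: -30 + -3
= -33

-33


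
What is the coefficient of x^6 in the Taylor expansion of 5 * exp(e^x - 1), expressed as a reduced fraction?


exp(e^x - 1) = sum_{k>=0} Bell_k x^k / k!, where Bell_k is the k-th Bell number.
So the coefficient of x^6 is 5 * Bell_6 / 6!.
Computing: Bell_6 = 203 and 6! = 720, giving
5 * 203/720 = 203/144.

203/144


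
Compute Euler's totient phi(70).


phi(n) counts integers in [1, n] coprime to n. Using the multiplicative formula phi(n) = n * prod_{p | n} (1 - 1/p):
70 = 2 * 5 * 7, so
phi(70) = 70 * (1 - 1/2) * (1 - 1/5) * (1 - 1/7) = 24.

24


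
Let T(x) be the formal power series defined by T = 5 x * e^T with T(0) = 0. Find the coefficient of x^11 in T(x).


Apply the Lagrange inversion formula: if T = 5 x * phi(T) with phi(t) = e^t, then
[x^n] T = 5^n * (1/n) [t^(n-1)] phi(t)^n = 5^n * (1/n) [t^(n-1)] e^(n t) = 5^n * (1/n) * n^(n-1) / (n-1)! = 5^n * n^(n-1) / n!.
When c = 1 this is the Cayley count of rooted labeled trees on n vertices, divided by n!.
For n = 11: 5^11 * 11^10 / 11! = 48828125 * 25937424601/39916800 = 4605366583984375/145152.

4605366583984375/145152


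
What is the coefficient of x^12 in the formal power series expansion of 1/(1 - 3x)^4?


The general identity 1/(1 - c x)^r = sum_{k>=0} c^k C(k + r - 1, r - 1) x^k follows by substituting y = c x into 1/(1 - y)^r = sum_{k>=0} C(k + r - 1, r - 1) y^k.
For c = 3, r = 4, k = 12:
3^12 * C(15, 3) = 531441 * 455 = 241805655.

241805655


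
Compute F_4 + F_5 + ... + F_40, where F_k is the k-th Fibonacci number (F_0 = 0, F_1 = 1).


Use the identity sum_{k=0}^{N} F_k = F_{N+2} - 1 (which follows from F_{k+2} - F_{k+1} = F_k). Then
sum_{k=4}^{40} F_k = (F_{42} - 1) - (F_{5} - 1) = F_{42} - F_{5}.
Computing: F_{42} = 267914296, F_{5} = 5, so
Sum = 267914296 - 5 = 267914291.

267914291


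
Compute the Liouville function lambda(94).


The Liouville function is lambda(k) = (-1)^Omega(k), where Omega(k) counts the prime factors of k with multiplicity.
Factoring: 94 = 2 * 47, so Omega(94) = 2.
lambda(94) = (-1)^2 = 1.

1


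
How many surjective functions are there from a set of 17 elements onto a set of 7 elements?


By inclusion-exclusion on which target elements are missed, the number of surjections from an n-set onto a k-set is
surj(n, k) = sum_{j=0}^{k} (-1)^j C(k, j) (k - j)^n.
Equivalently surj(n, k) = k! * S(n, k), where S(n, k) is the Stirling number of the second kind.
For n = 17, k = 7:
S(17, 7) = 25708104786, so
surj = 7! * 25708104786 = 5040 * 25708104786 = 129568848121440.

129568848121440


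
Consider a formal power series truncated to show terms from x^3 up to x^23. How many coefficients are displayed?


From x^3 to x^23 inclusive, the count is 23 - 3 + 1 = 21.

21


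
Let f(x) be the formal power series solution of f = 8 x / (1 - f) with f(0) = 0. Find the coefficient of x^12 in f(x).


Apply Lagrange inversion: f = 8 x * phi(f) with phi(t) = 1/(1 - t), so
[x^n] f = 8^n * (1/n) [t^(n-1)] phi(t)^n = 8^n * (1/n) [t^(n-1)] (1 - t)^(-n) = 8^n * (1/n) C(2n - 2, n - 1) = 8^n * C_{n-1}.
For n = 12: C_11 = C(22, 11) / 12 = 705432/12 = 58786.
With the 8^12 = 68719476736 factor, the coefficient is 68719476736 * 58786 = 4039743159402496.

4039743159402496


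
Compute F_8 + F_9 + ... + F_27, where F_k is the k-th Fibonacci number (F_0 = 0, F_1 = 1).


Use the identity sum_{k=0}^{N} F_k = F_{N+2} - 1 (which follows from F_{k+2} - F_{k+1} = F_k). Then
sum_{k=8}^{27} F_k = (F_{29} - 1) - (F_{9} - 1) = F_{29} - F_{9}.
Computing: F_{29} = 514229, F_{9} = 34, so
Sum = 514229 - 34 = 514195.

514195


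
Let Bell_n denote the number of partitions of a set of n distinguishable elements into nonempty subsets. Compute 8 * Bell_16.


Bell_16 can be computed from the Bell triangle or from Dobinski's identity Bell_n = (1/e) * sum_{k>=0} k^n / k!.
Computing Bell_16 = 10480142147.
Then 8 * 10480142147 = 83841137176.

83841137176


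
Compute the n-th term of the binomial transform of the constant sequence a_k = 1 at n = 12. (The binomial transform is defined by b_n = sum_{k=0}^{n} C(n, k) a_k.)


With a_k = 1 for all k, b_n = sum_{k=0}^{n} C(n, k) = 2^n by the binomial theorem.
For n = 12: 2^12 = 4096.

4096


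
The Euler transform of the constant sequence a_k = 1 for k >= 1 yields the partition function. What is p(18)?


The Euler transform converts the sequence a_k = 1 into the number of integer partitions.
Using the recurrence or dynamic programming:
p(18) = 385

385


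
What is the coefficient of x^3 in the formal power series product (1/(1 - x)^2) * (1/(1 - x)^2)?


Combine the factors: (1/(1 - x)^2) * (1/(1 - x)^2) = 1/(1 - x)^4.
Then use 1/(1 - x)^r = sum_{k>=0} C(k + r - 1, r - 1) x^k with r = 4 and k = 3:
C(6, 3) = 20.

20


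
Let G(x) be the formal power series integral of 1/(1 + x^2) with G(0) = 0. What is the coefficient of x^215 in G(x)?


1/(1 + x^2) = sum_{j>=0} (-1)^j x^(2j). Integrating termwise with G(0) = 0:
G(x) = sum_{j>=0} (-1)^j x^(2j+1) / (2j+1) = arctan(x).
Only odd powers are nonzero. For x^215 write 215 = 2*107 + 1, giving
(-1)^107 / 215 = -1/215 = -1/215.

-1/215


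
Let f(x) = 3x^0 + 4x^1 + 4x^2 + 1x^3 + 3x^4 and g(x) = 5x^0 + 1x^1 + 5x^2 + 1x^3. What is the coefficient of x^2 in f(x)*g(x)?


Cauchy product at x^2:
3*5 + 4*1 + 4*5
= 39

39


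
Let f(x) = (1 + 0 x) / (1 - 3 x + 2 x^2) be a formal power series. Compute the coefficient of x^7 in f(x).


Write f(x) = sum_{k>=0} a_k x^k. Multiplying both sides by 1 - 3 x + 2 x^2 gives
(1 - 3 x + 2 x^2) sum_{k>=0} a_k x^k = 1 + 0 x.
Matching coefficients:
 x^0: a_0 = 1
 x^1: a_1 - 3 a_0 = 0  =>  a_1 = 3*1 + 0 = 3
 x^k (k >= 2): a_k = 3 a_{k-1} - 2 a_{k-2}.
Iterating: a_2 = 7, a_3 = 15, a_4 = 31, a_5 = 63, a_6 = 127, a_7 = 255.
So the coefficient of x^7 is 255.

255


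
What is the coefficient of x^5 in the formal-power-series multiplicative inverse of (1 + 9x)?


The inverse is 1/(1 + 9x). Apply the geometric identity 1/(1 - y) = sum_{k>=0} y^k with y = -9x:
1/(1 + 9x) = sum_{k>=0} (-9)^k x^k.
So the coefficient of x^5 is (-9)^5 = -59049.

-59049


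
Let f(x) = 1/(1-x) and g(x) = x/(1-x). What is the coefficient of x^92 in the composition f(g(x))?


First simplify the composition: f(g(x)) = 1/(1 - x/(1-x)) = (1-x)/((1-x) - x) = (1-x)/(1-2x).
Now extract the coefficient. Write (1-x)/(1-2x) = 1/(1-2x) - x/(1-2x).
The coefficient of x^n in 1/(1-2x) is 2^n, and in x/(1-2x) is 2^(n-1) (for n >= 1).
So the coefficient of x^92 is 2^92 - 2^91 = 4951760157141521099596496896 - 2475880078570760549798248448 = 2475880078570760549798248448.

2475880078570760549798248448


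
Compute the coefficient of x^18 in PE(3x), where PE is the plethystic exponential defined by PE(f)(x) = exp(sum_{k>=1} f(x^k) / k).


With f(x) = 3x, the exponent is sum_{k>=1} 3 x^k / k = 3 * (-ln(1 - x)). Exponentiating:
PE(3x) = exp(-3 ln(1 - x)) = 1/(1 - x)^3.
By the negative binomial expansion, [x^n] 1/(1 - x)^3 = C(n + 2, 2).
For n = 18: C(20, 2) = 190.

190


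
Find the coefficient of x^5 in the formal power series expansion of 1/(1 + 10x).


Write 1/(1 + c x) = 1/(1 - (-c) x) and apply the geometric-series identity
1/(1 - y) = sum_{k>=0} y^k to get 1/(1 + c x) = sum_{k>=0} (-c)^k x^k.
So the coefficient of x^k is (-c)^k = (-1)^k * c^k.
Here c = 10 and k = 5:
(-10)^5 = -1 * 100000 = -100000

-100000


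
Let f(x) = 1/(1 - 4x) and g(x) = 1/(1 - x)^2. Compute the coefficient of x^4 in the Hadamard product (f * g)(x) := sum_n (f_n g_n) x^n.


f has coefficients f_k = 4^k. For g = 1/(1 - x)^2 the coefficient is g_k = C(k + 1, 1) = k + 1. The Hadamard coefficient is (f * g)_k = 4^k * (k + 1).
For k = 4: 4^4 * 5 = 256 * 5 = 1280.

1280


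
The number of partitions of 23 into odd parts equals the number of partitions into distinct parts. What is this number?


Computing partitions of 23 into odd parts (1, 3, 5, ...):
Using the generating function prod_{k>=0} 1/(1-x^(2k+1)),
the count is 104

104


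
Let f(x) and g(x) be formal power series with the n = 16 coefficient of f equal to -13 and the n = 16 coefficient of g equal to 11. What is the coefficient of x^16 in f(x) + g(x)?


Addition of formal power series is termwise.
The coefficient of x^16 in f + g = -13 + 11
= -2

-2


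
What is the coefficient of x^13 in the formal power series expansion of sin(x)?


The Maclaurin series is sin(t) = sum_{k>=0} (-1)^k t^(2k+1) / (2k+1)!, so substituting t = x, only odd powers of x are nonzero, with coefficient of x^(2k+1) equal to (-1)^k / (2k+1)!.
Write 13 = 2*6 + 1, giving the coefficient (-1)^6 / 13! = 1/6227020800 = 1/6227020800.

1/6227020800


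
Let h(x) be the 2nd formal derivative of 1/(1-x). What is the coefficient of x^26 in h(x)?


Differentiating 2 times: d^2/dx^2 [1/(1-x)] = 2!/(1-x)^3.
The expansion 1/(1-x)^3 = sum_{k>=0} C(k+2, 2) x^k, so the coefficient of x^n in 2!/(1-x)^3 is 2! * C(n+2, 2).
For n = 26: 2 * C(28, 2) = 2 * 378 = 756

756


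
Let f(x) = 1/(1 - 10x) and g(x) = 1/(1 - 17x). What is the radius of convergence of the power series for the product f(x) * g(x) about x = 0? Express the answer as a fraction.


The radius of 1/(1 - 10x) is 1/10 (nearest singularity at x = 1/10), and the radius of 1/(1 - 17x) is 1/17.
The product f(x)*g(x) = 1/((1 - 10x)(1 - 17x)) has singularities at both 1/10 and 1/17, so its radius of convergence is the distance to the nearest one:
min(1/10, 1/17) = 1/17.

1/17


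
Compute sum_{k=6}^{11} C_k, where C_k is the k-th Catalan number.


C_6 through C_11: 132, 429, 1430, 4862, 16796, 58786
Sum = 132 + 429 + 1430 + 4862 + 16796 + 58786
= 82435

82435


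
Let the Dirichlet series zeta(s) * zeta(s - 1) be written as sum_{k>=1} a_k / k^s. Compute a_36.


Convolution gives a_k = sum_{d | k} d * 1 = sum_{d | k} d = sigma(k), the sum of positive divisors of k.
For k = 36, the divisors are 1, 2, 3, 4, 6, 9, 12, 18, 36, so
sigma(36) = 1 + 2 + 3 + 4 + 6 + 9 + 12 + 18 + 36 = 91.

91


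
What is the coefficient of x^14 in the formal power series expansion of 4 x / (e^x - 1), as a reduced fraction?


The exponential generating function for Bernoulli numbers is
x / (e^x - 1) = sum_{k>=0} B_k x^k / k!.
So the coefficient of x^14 in 4 x / (e^x - 1) is 4 B_14 / 14!.
Computing: B_14 = 7/6, 14! = 87178291200, giving
4 * 7/6 / 87178291200 = 1/18681062400.

1/18681062400


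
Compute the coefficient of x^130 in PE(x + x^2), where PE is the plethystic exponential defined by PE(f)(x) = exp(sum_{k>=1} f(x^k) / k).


With f(x) = x + x^2, the exponent is sum_{k>=1} (x^k + x^(2k)) / k = -ln(1 - x) - ln(1 - x^2). Exponentiating:
PE(x + x^2) = 1 / ((1 - x)(1 - x^2)).
This is the generating function for partitions of n into parts of size 1 or 2. The number of 2's can be any j in 0..65, and the rest are 1's, so
[x^130] = floor(130/2) + 1 = 66.

66


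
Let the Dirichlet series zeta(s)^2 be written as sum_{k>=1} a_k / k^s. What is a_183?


The Dirichlet convolution of the constant function 1 with itself gives (1 * 1)(k) = sum_{d | k} 1 = d(k), the number of positive divisors of k.
Since zeta(s) = sum_{k>=1} 1/k^s, we have zeta(s)^2 = sum_{k>=1} d(k)/k^s, so a_k = d(k).
For k = 183: the divisors are 1, 3, 61, 183.
Count = 4.

4


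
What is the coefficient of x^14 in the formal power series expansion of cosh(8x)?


The Maclaurin series is cosh(t) = sum_{m>=0} t^(2m) / (2m)!, so substituting t = 8x, only even powers of x are nonzero, with coefficient of x^(2m) equal to 8^(2m) / (2m)!.
For x^14 the coefficient is 8^14/14! = 4398046511104/87178291200 = 2147483648/42567525.

2147483648/42567525


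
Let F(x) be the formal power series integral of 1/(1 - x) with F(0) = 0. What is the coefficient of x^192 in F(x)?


1/(1 - x) = sum_{k>=0} x^k. Integrating termwise and using F(0) = 0 gives
F(x) = sum_{k>=0} x^(k+1) / (k+1) = sum_{m>=1} x^m / m = -ln(1 - x).
So the coefficient of x^192 is 1/192 = 1/192.

1/192


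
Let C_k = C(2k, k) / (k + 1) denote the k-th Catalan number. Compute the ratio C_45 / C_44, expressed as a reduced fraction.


Using C_k = (2k)! / (k! (k+1)!), the ratio C_{k+1}/C_k simplifies to
C_{k+1}/C_k = [(2k+2)! / ((k+1)! (k+2)!)] * [k! (k+1)! / (2k)!]
 = (2k+2)(2k+1) / ((k+1)(k+2)) = 2(2k+1) / (k+2).
For k = 44: 2(2*44 + 1) / (44 + 2) = 178/46 = 89/23.

89/23


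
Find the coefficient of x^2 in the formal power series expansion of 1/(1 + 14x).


Write 1/(1 + c x) = 1/(1 - (-c) x) and apply the geometric-series identity
1/(1 - y) = sum_{k>=0} y^k to get 1/(1 + c x) = sum_{k>=0} (-c)^k x^k.
So the coefficient of x^k is (-c)^k = (-1)^k * c^k.
Here c = 14 and k = 2:
(-14)^2 = 1 * 196 = 196

196


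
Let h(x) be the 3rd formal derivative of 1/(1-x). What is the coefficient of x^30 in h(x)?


Differentiating 3 times: d^3/dx^3 [1/(1-x)] = 3!/(1-x)^4.
The expansion 1/(1-x)^4 = sum_{k>=0} C(k+3, 3) x^k, so the coefficient of x^n in 3!/(1-x)^4 is 3! * C(n+3, 3).
For n = 30: 6 * C(33, 3) = 6 * 5456 = 32736

32736


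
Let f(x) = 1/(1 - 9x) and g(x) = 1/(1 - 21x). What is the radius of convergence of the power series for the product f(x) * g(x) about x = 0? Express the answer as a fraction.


The radius of 1/(1 - 9x) is 1/9 (nearest singularity at x = 1/9), and the radius of 1/(1 - 21x) is 1/21.
The product f(x)*g(x) = 1/((1 - 9x)(1 - 21x)) has singularities at both 1/9 and 1/21, so its radius of convergence is the distance to the nearest one:
min(1/9, 1/21) = 1/21.

1/21


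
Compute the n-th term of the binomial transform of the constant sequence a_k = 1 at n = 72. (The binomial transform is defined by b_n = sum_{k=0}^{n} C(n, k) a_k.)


With a_k = 1 for all k, b_n = sum_{k=0}^{n} C(n, k) = 2^n by the binomial theorem.
For n = 72: 2^72 = 4722366482869645213696.

4722366482869645213696


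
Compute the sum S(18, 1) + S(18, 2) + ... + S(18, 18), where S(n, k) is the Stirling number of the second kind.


By definition, S(n, k) counts partitions of an n-set into exactly k nonempty blocks.
Computing row n = 18 for k = 1..18:
S(18, k): 1, 131071, 64439010, 2798806985, 28958095545, 110687251039, 197462483400, 189036065010, 106175395755, 37112163803, 8391004908, 1256328866, 125854638, 8408778, 367200, 9996, 153, 1
Sum = 682076806159. (This equals Bell_18 since the sum runs over all k.)

682076806159


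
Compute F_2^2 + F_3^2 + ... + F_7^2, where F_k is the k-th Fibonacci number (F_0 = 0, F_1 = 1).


There is a standard identity sum_{k=0}^{N} F_k^2 = F_N * F_{N+1} (proved inductively from the telescoping relation F_k^2 = F_k F_{k+1} - F_{k-1} F_k). Then
sum_{k=2}^{7} F_k^2 = F_7 F_8 - F_1 F_2.
Computing: F_7 = 13, F_8 = 21, F_1 = 1, F_2 = 1.
Sum = 13 * 21 - 1 * 1 = 272.

272


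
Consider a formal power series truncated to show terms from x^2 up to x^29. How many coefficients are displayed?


From x^2 to x^29 inclusive, the count is 29 - 2 + 1 = 28.

28


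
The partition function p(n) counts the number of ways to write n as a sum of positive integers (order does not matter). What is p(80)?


Using the generating function prod_{k>=1} 1/(1-x^k), we compute p(80).
By dynamic programming over parts 1 through 80:
p(80) = 15796476

15796476


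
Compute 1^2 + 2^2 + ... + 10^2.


This power sum has a closed form given by Faulhaber's formula
sum_{k=1}^{m} k^p = (1 / (p + 1)) * sum_{j=0}^{p} C(p + 1, j) B_j m^(p + 1 - j),
but for small m direct computation is fastest:
1 + 4 + 9 + 16 + 25 + 36 + 49 + 64 + 81 + 100 = 385.

385


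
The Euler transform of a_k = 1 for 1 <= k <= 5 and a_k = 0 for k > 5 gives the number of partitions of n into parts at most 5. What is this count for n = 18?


Partitions of 18 into parts at most 5:
Using generating function (1-x)^(-1)(1-x^2)^(-1)...(1-x^5)^(-1),
the coefficient of x^18 = 141

141


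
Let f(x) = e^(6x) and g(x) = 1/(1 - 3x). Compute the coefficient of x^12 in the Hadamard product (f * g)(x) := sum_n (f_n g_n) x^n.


Expanding: f_k = 6^k/k! (from e^(6x)) and g_k = 3^k (from 1/(1 - 3x)). So the Hadamard coefficient (f * g)_k = 6^k 3^k / k! = (18)^k / k!.
For k = 12: 18^12/12! = 1156831381426176/479001600 = 4649045868/1925.

4649045868/1925


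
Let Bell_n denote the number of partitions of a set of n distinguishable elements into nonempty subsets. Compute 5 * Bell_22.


Bell_22 can be computed from the Bell triangle or from Dobinski's identity Bell_n = (1/e) * sum_{k>=0} k^n / k!.
Computing Bell_22 = 4506715738447323.
Then 5 * 4506715738447323 = 22533578692236615.

22533578692236615


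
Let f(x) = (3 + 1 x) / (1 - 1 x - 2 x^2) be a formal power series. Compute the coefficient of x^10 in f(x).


Write f(x) = sum_{k>=0} a_k x^k. Multiplying both sides by 1 - 1 x - 2 x^2 gives
(1 - 1 x - 2 x^2) sum_{k>=0} a_k x^k = 3 + 1 x.
Matching coefficients:
 x^0: a_0 = 3
 x^1: a_1 - 1 a_0 = 1  =>  a_1 = 1*3 + 1 = 4
 x^k (k >= 2): a_k = 1 a_{k-1} + 2 a_{k-2}.
Iterating: a_2 = 10, a_3 = 18, a_4 = 38, a_5 = 74, a_6 = 150, a_7 = 298, a_8 = 598, a_9 = 1194, a_10 = 2390.
So the coefficient of x^10 is 2390.

2390


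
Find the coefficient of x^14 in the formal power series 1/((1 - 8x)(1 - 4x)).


By partial fractions or Cauchy convolution:
The coefficient equals sum_{k=0}^{14} 8^k * 4^(14-k).
= 8795824586752

8795824586752


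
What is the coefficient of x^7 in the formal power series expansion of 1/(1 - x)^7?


The expansion 1/(1 - x)^r = sum_{k>=0} C(k + r - 1, r - 1) x^k follows from the multiset / negative-binomial theorem (or from repeated differentiation of the geometric series).
For r = 7 and k = 7:
C(13, 6) = 6227020800 / (720 * 5040) = 1716.

1716


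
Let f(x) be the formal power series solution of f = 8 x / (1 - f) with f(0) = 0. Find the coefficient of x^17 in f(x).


Apply Lagrange inversion: f = 8 x * phi(f) with phi(t) = 1/(1 - t), so
[x^n] f = 8^n * (1/n) [t^(n-1)] phi(t)^n = 8^n * (1/n) [t^(n-1)] (1 - t)^(-n) = 8^n * (1/n) C(2n - 2, n - 1) = 8^n * C_{n-1}.
For n = 17: C_16 = C(32, 16) / 17 = 601080390/17 = 35357670.
With the 8^17 = 2251799813685248 factor, the coefficient is 2251799813685248 * 35357670 = 79618394718344482652160.

79618394718344482652160


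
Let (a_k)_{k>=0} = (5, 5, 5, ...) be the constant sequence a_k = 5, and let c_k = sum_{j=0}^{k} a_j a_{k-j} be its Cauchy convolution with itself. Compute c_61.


Since a_j = 5 for all j >= 0, the convolution sum becomes
c_k = sum_{j=0}^{k} 5 * 5 = 25 * (k + 1).
Equivalently, the generating function of (a_k) is 5/(1 - x) and its square is 25/(1 - x)^2 = sum_{k>=0} 25(k + 1) x^k.
For k = 61: 25 * 62 = 1550.

1550


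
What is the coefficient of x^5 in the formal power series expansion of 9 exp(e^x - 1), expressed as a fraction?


exp(e^x - 1) is the exponential generating function for the Bell numbers Bell_k: exp(e^x - 1) = sum_{k>=0} Bell_k x^k / k!.
So the coefficient of x^5 in 9 exp(e^x - 1) is 9 Bell_5 / 5!.
Computing: Bell_5 = 52 and 5! = 120, giving
9 * 52/120 = 39/10.

39/10


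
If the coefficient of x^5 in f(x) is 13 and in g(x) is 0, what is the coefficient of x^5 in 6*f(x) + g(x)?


Scalar multiplication scales coefficients: 6 * 13 = 78.
Then add the g coefficient: 78 + 0
= 78

78


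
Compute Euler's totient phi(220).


phi(n) counts integers in [1, n] coprime to n. Using the multiplicative formula phi(n) = n * prod_{p | n} (1 - 1/p):
220 = 2^2 * 5 * 11, so
phi(220) = 220 * (1 - 1/2) * (1 - 1/5) * (1 - 1/11) = 80.

80


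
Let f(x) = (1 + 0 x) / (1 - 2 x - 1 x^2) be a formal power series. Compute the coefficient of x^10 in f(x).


Write f(x) = sum_{k>=0} a_k x^k. Multiplying both sides by 1 - 2 x - 1 x^2 gives
(1 - 2 x - 1 x^2) sum_{k>=0} a_k x^k = 1 + 0 x.
Matching coefficients:
 x^0: a_0 = 1
 x^1: a_1 - 2 a_0 = 0  =>  a_1 = 2*1 + 0 = 2
 x^k (k >= 2): a_k = 2 a_{k-1} + 1 a_{k-2}.
Iterating: a_2 = 5, a_3 = 12, a_4 = 29, a_5 = 70, a_6 = 169, a_7 = 408, a_8 = 985, a_9 = 2378, a_10 = 5741.
So the coefficient of x^10 is 5741.

5741


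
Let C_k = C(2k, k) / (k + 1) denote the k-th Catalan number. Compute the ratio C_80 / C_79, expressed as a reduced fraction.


Using C_k = (2k)! / (k! (k+1)!), the ratio C_{k+1}/C_k simplifies to
C_{k+1}/C_k = [(2k+2)! / ((k+1)! (k+2)!)] * [k! (k+1)! / (2k)!]
 = (2k+2)(2k+1) / ((k+1)(k+2)) = 2(2k+1) / (k+2).
For k = 79: 2(2*79 + 1) / (79 + 2) = 318/81 = 106/27.

106/27


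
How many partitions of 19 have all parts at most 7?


Using the generating function (1-x)^(-1)(1-x^2)^(-1)...(1-x^7)^(-1),
the coefficient of x^19 counts these restricted partitions.
Result = 300

300


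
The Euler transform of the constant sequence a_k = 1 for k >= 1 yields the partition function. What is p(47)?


The Euler transform converts the sequence a_k = 1 into the number of integer partitions.
Using the recurrence or dynamic programming:
p(47) = 124754

124754


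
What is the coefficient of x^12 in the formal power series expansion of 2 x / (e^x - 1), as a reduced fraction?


The exponential generating function for Bernoulli numbers is
x / (e^x - 1) = sum_{k>=0} B_k x^k / k!.
So the coefficient of x^12 in 2 x / (e^x - 1) is 2 B_12 / 12!.
Computing: B_12 = -691/2730, 12! = 479001600, giving
2 * -691/2730 / 479001600 = -691/653837184000.

-691/653837184000


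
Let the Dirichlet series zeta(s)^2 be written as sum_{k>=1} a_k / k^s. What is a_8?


The Dirichlet convolution of the constant function 1 with itself gives (1 * 1)(k) = sum_{d | k} 1 = d(k), the number of positive divisors of k.
Since zeta(s) = sum_{k>=1} 1/k^s, we have zeta(s)^2 = sum_{k>=1} d(k)/k^s, so a_k = d(k).
For k = 8: the divisors are 1, 2, 4, 8.
Count = 4.

4


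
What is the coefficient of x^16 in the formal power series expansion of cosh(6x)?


The Maclaurin series is cosh(t) = sum_{m>=0} t^(2m) / (2m)!, so substituting t = 6x, only even powers of x are nonzero, with coefficient of x^(2m) equal to 6^(2m) / (2m)!.
For x^16 the coefficient is 6^16/16! = 2821109907456/20922789888000 = 118098/875875.

118098/875875


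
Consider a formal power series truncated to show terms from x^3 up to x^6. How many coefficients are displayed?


From x^3 to x^6 inclusive, the count is 6 - 3 + 1 = 4.

4


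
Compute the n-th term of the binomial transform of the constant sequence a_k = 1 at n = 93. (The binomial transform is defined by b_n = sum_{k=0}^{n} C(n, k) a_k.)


With a_k = 1 for all k, b_n = sum_{k=0}^{n} C(n, k) = 2^n by the binomial theorem.
For n = 93: 2^93 = 9903520314283042199192993792.

9903520314283042199192993792


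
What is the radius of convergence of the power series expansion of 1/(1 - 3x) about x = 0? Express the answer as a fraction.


Expanding 1/(1 - 3x) = sum_{k>=0} 3^k x^k, the series converges when |3x| < 1, i.e., |x| < 1/3.
So the radius of convergence is 1/3 = 1/3.

1/3


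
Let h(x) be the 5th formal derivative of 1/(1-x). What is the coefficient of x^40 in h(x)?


Differentiating 5 times: d^5/dx^5 [1/(1-x)] = 5!/(1-x)^6.
The expansion 1/(1-x)^6 = sum_{k>=0} C(k+5, 5) x^k, so the coefficient of x^n in 5!/(1-x)^6 is 5! * C(n+5, 5).
For n = 40: 120 * C(45, 5) = 120 * 1221759 = 146611080

146611080


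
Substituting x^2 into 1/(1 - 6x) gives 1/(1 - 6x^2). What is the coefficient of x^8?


The coefficient of x^(2m) in 1/(1 - 6x^2) is 6^m.
With n = 8 = 2*4, the coefficient is 6^4 = 1296.

1296


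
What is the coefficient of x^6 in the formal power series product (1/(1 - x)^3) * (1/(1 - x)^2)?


Combine the factors: (1/(1 - x)^3) * (1/(1 - x)^2) = 1/(1 - x)^5.
Then use 1/(1 - x)^r = sum_{k>=0} C(k + r - 1, r - 1) x^k with r = 5 and k = 6:
C(10, 4) = 210.

210


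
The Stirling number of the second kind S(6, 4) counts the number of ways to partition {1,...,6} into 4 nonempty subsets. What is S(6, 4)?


Using the explicit formula S(n,k) = (1/k!) sum_{j=0}^{k} (-1)^(k-j) C(k,j) j^n:
S(6, 4) = 65
Equivalently, S(n,k) is n! times the coefficient of x^n in the EGF (e^x - 1)^k / k!.

65


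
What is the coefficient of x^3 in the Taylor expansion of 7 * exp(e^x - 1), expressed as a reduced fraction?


exp(e^x - 1) = sum_{k>=0} Bell_k x^k / k!, where Bell_k is the k-th Bell number.
So the coefficient of x^3 is 7 * Bell_3 / 3!.
Computing: Bell_3 = 5 and 3! = 6, giving
7 * 5/6 = 35/6.

35/6


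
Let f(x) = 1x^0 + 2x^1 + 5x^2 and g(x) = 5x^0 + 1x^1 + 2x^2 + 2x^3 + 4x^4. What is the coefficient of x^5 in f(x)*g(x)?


Cauchy product at x^5:
2*4 + 5*2
= 18

18


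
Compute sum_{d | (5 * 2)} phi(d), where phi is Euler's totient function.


First, 5 * 2 = 10. One classical identity is sum_{d | n} phi(d) = n (each k in [1, n] has a unique gcd with n, and among the k's with gcd(k, n) = n/d there are phi(d) of them). So the sum equals 10. We also verify directly:
Divisors of 10: 1, 2, 5, 10.
phi values: 1, 1, 4, 4.
Sum = 10.

10


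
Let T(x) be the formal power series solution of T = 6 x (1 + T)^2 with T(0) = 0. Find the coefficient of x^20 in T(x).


Apply the Lagrange inversion formula: if T = 6 x * phi(T) with phi(t) = (1 + t)^2, then [x^n] T = 6^n * (1/n) [t^(n-1)] phi(t)^n = 6^n * (1/n) [t^(n-1)] (1 + t)^(2n) = 6^n * (1/n) C(2n, n-1).
Using the identity C(2n, n-1) = C(2n, n) * n / (n+1), the unscaled factor equals C(2n, n) / (n+1) = C_n, the n-th Catalan number.
For n = 20: C_20 = C(40, 20) / 21 = 137846528820/21 = 6564120420.
With the 6^20 = 3656158440062976 factor, the coefficient is 3656158440062976 * 6564120420 = 23999464275172726847569920.

23999464275172726847569920


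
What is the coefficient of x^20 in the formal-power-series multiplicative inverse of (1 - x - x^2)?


Let the inverse be f(x) = sum_{k>=0} a_k x^k. From f(x) * (1 - x - x^2) = 1 and matching coefficients:
 x^0: a_0 = 1.
 x^1: a_1 - a_0 = 0, so a_1 = 1.
 x^k (k >= 2): a_k - a_{k-1} - a_{k-2} = 0, i.e. a_k = a_{k-1} + a_{k-2}.
This is the Fibonacci-type recurrence shifted so that a_0 = a_1 = 1.
Iterating: a_0=1, a_1=1, a_2=2, a_3=3, a_4=5, a_5=8, a_6=13, a_7=21, a_8=34, a_9=55, ...
a_20 = 10946.

10946


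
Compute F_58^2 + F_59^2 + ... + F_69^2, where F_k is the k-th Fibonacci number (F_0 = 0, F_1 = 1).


There is a standard identity sum_{k=0}^{N} F_k^2 = F_N * F_{N+1} (proved inductively from the telescoping relation F_k^2 = F_k F_{k+1} - F_{k-1} F_k). Then
sum_{k=58}^{69} F_k^2 = F_69 F_70 - F_57 F_58.
Computing: F_69 = 117669030460994, F_70 = 190392490709135, F_57 = 365435296162, F_58 = 591286729879.
Sum = 117669030460994 * 190392490709135 - 365435296162 * 591286729879 = 22403083711756473458157555792.

22403083711756473458157555792
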